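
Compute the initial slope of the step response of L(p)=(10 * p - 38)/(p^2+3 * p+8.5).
IVT: y'(0⁺) = lim_{p→∞} p²·Y(p) = lim_{p→∞} p·L(p).
deg(num) = 1, deg(den) = 2, relative degree = 1, so p·L(p) → (leading num)/(leading den) = 10/1 = 10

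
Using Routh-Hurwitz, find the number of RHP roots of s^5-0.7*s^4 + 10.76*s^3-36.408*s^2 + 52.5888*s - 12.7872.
Routh array:
s^5: [1, 10.76, 52.5888]; s^4: [-0.7, -36.408, -12.7872]; s^3: [-41.2514, 34.3214]; s^2: [-36.9904, -12.7872]; s^1: [48.5816]; s^0: [-12.7872]
First column: [1, -0.7, -41.2514, -36.9904, 48.5816, -12.7872]. Sign changes = RHP roots = 3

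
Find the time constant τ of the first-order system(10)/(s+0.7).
First-order system: τ = -1/pole. Pole = -0.7. τ = -1/(-0.7) = 1.429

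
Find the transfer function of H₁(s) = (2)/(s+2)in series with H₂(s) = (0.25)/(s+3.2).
Series: H = H₁ · H₂ = (n₁·n₂)/(d₁·d₂).
Num: n₁·n₂ = 0.5. Den: d₁·d₂ = s^2 + 5.2*s + 6.4.
H(s) = (0.5)/(s^2 + 5.2*s + 6.4)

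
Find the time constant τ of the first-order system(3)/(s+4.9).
First-order system: τ = -1/pole. Pole = -4.9. τ = -1/(-4.9) = 0.2041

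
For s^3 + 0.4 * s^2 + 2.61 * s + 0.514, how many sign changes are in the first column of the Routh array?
Routh array:
s^3: [1, 2.61]; s^2: [0.4, 0.514]; s^1: [1.325]; s^0: [0.514]
First column: [1, 0.4, 1.325, 0.514]. Sign changes = 0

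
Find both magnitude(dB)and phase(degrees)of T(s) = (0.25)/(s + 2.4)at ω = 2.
Substitute s = j*2: T(j2) = 0.0614754 - 0.0512295j.
|T| = 20*log₁₀(sqrt(Re²+Im²)) = -21.94 dB.
∠T = atan2(Im, Re) = -39.81°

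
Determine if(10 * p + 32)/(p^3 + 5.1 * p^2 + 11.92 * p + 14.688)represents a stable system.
Denominator: p^3 + 5.1*p^2 + 11.92*p + 14.688 = (p + 2.7)(p^2 + 2.4*p + 5.44). Poles: -1.2 + 2j, -1.2 - 2j, -2.7. All Re(p)<0: Yes (stable)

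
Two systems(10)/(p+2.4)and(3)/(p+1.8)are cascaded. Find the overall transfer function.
Series: H = H₁ · H₂ = (n₁·n₂)/(d₁·d₂).
Num: n₁·n₂ = 30. Den: d₁·d₂ = p^2 + 4.2*p + 4.32.
H(p) = (30)/(p^2 + 4.2*p + 4.32)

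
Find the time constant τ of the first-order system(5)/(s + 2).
First-order system: τ = -1/pole. Pole = -2. τ = -1/(-2) = 0.5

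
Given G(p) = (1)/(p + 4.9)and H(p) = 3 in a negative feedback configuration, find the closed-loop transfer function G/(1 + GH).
Closed-loop T = G/(1+GH).
Numerator: G_num * H_den = 1.
Denominator: G_den * H_den + G_num * H_num = (p + 4.9) + (3) = p + 7.9.
T(p) = (1)/(p + 7.9)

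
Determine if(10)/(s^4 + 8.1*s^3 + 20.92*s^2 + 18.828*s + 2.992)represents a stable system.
Denominator: s^4 + 8.1*s^3 + 20.92*s^2 + 18.828*s + 2.992 = (s + 4)(s + 0.2)(s + 2.2)(s + 1.7). Poles: -0.2, -1.7, -2.2, -4. All Re(p)<0: Yes (stable)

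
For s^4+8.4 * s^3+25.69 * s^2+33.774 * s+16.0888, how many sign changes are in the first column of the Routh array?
Routh array:
s^4: [1, 25.69, 16.0888]; s^3: [8.4, 33.774]; s^2: [21.6693, 16.0888]; s^1: [27.5372]; s^0: [16.0888]
First column: [1, 8.4, 21.6693, 27.5372, 16.0888]. Sign changes = 0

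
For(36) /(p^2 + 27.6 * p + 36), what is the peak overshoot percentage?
Standard form: ωn²/(p²+2ζωn·p+ωn²) → ωn = 6, ζ = 2.3.
ζ ≥ 1, so the response is non-oscillatory: peak overshoot = 0%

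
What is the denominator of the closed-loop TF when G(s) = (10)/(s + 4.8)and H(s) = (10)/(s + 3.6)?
Characteristic poly = G_den * H_den + G_num * H_num = (s^2 + 8.4*s + 17.28) + (100) = s^2 + 8.4*s + 117.28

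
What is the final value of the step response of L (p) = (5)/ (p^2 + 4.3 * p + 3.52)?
FVT: lim_{t→∞} y(t) = lim_{p→0} p*Y(p) where Y(p) = L(p)/p.
= lim_{p→0} L(p) = L(0) = num(0)/den(0) = 5/3.52 = 1.42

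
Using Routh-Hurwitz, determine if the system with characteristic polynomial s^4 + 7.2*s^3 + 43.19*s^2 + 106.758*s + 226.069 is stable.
Routh array:
s^4: [1, 43.19, 226.069]; s^3: [7.2, 106.758]; s^2: [28.3625, 226.069]; s^1: [49.369]; s^0: [226.069]
First column: [1, 7.2, 28.3625, 49.369, 226.069]. Sign changes = 0.
Yes, stable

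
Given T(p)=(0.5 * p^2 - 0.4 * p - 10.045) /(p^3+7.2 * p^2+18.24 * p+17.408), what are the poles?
Set denominator = 0: p^3 + 7.2*p^2 + 18.24*p + 17.408 = (p + 3.2)(p^2 + 4*p + 5.44) = 0 → Poles: -2 + 1.2j, -2 - 1.2j, -3.2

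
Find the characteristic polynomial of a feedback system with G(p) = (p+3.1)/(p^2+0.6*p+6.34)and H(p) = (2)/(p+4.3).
Characteristic poly = G_den * H_den + G_num * H_num = (p^3 + 4.9*p^2 + 8.92*p + 27.262) + (2*p + 6.2) = p^3 + 4.9*p^2 + 10.92*p + 33.462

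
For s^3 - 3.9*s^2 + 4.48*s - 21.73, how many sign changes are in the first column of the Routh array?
Routh array:
s^3: [1, 4.48]; s^2: [-3.9, -21.73]; s^1: [-1.09179]; s^0: [-21.73]
First column: [1, -3.9, -1.09179, -21.73]. Sign changes = 1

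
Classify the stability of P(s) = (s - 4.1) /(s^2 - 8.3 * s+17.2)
Denominator: s^2 - 8.3*s + 17.2 = (s - 4.3)(s - 4). Poles: 4, 4.3. Unstable (2 pole(s) in RHP)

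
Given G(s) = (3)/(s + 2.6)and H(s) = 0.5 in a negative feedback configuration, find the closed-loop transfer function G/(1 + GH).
Closed-loop T = G/(1+GH).
Numerator: G_num * H_den = 3.
Denominator: G_den * H_den + G_num * H_num = (s + 2.6) + (1.5) = s + 4.1.
T(s) = (3)/(s + 4.1)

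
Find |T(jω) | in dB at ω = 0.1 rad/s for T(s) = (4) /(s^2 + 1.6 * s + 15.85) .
Substitute s = j*0.1: T(j0.1) = 0.252499 - 0.0025505j.
|T(j0.1)| = sqrt(Re² + Im²) = 0.2525.
20*log₁₀(0.2525) = -11.95 dB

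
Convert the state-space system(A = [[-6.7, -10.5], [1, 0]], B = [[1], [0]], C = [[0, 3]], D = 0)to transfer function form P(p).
P(p) = C(pI - A)⁻¹B + D.
Characteristic polynomial det(pI - A) = p^2 + 6.7*p + 10.5.
Numerator from C·adj(pI-A)·B + D·det(pI-A) = 3.
P(p) = (3)/(p^2 + 6.7*p + 10.5)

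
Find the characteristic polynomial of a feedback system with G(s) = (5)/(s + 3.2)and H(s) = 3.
Characteristic poly = G_den * H_den + G_num * H_num = (s + 3.2) + (15) = s + 18.2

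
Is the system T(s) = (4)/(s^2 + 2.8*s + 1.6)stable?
Denominator: s^2 + 2.8*s + 1.6 = (s + 2)(s + 0.8). Poles: -0.8, -2. All Re(p)<0: Yes (stable)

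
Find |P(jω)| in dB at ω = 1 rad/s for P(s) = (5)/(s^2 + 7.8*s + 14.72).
Substitute s = j*1: P(j1) = 0.275415 - 0.156577j.
|P(j1)| = sqrt(Re² + Im²) = 0.3168.
20*log₁₀(0.3168) = -9.98 dB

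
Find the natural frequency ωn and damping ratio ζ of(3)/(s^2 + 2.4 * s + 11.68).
Underdamped: complex pole -1.2 + 3.2j. ωn = |pole| = 3.418, ζ = -Re(pole)/ωn = 0.3511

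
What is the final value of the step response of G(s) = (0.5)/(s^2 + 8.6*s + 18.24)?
FVT: lim_{t→∞} y(t) = lim_{s→0} s*Y(s) where Y(s) = G(s)/s.
= lim_{s→0} G(s) = G(0) = num(0)/den(0) = 0.5/18.24 = 0.02741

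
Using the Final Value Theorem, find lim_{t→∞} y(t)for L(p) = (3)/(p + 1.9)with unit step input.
FVT: lim_{t→∞} y(t) = lim_{p→0} p*Y(p) where Y(p) = L(p)/p.
= lim_{p→0} L(p) = L(0) = num(0)/den(0) = 3/1.9 = 1.579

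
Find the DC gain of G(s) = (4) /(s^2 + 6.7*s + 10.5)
DC gain = G(0) = num(0)/den(0) = 4/10.5 = 0.381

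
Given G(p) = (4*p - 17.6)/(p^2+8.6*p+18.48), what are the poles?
Set denominator = 0: p^2 + 8.6*p + 18.48 = (p + 4.2)(p + 4.4) = 0 → Poles: -4.2, -4.4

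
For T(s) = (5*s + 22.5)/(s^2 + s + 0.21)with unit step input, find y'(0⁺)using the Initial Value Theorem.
IVT: y'(0⁺) = lim_{s→∞} s²·Y(s) = lim_{s→∞} s·T(s).
deg(num) = 1, deg(den) = 2, relative degree = 1, so s·T(s) → (leading num)/(leading den) = 5/1 = 5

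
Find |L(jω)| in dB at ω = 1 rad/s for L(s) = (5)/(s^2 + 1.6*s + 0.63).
Substitute s = j*1: L(j1) = -0.685973 - 2.96637j.
|L(j1)| = sqrt(Re² + Im²) = 3.045.
20*log₁₀(3.045) = 9.67 dB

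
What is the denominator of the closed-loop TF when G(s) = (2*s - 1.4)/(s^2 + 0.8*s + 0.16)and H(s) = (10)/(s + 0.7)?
Characteristic poly = G_den * H_den + G_num * H_num = (s^3 + 1.5*s^2 + 0.72*s + 0.112) + (20*s - 14) = s^3 + 1.5*s^2 + 20.72*s - 13.888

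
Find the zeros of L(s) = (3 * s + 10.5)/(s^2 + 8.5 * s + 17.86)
Set numerator = 0: 3*s + 10.5 = 0 → Zeros: -3.5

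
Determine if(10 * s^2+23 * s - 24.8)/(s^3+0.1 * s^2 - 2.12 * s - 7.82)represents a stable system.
Denominator: s^3 + 0.1*s^2 - 2.12*s - 7.82 = (s - 2.3)(s^2 + 2.4*s + 3.4). Poles: -1.2 + 1.4j, -1.2 - 1.4j, 2.3. All Re(p)<0: No (unstable)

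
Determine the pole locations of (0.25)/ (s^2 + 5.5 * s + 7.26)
Set denominator = 0: s^2 + 5.5*s + 7.26 = (s + 3.3)(s + 2.2) = 0 → Poles: -2.2, -3.3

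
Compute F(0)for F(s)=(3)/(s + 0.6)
DC gain = F(0) = num(0)/den(0) = 3/0.6 = 5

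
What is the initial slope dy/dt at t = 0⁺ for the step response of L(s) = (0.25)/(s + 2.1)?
IVT: y'(0⁺) = lim_{s→∞} s²·Y(s) = lim_{s→∞} s·L(s).
deg(num) = 0, deg(den) = 1, relative degree = 1, so s·L(s) → (leading num)/(leading den) = 0.25/1 = 0.25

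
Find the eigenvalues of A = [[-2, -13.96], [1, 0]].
Eigenvalues solve det(λI - A) = 0.
Characteristic polynomial: λ^2 + 2*λ + 13.96 = 0.
Roots: -1 + 3.6j, -1 - 3.6j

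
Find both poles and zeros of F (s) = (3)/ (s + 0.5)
Set denominator = 0: s + 0.5 = 0 → Poles: -0.5
Numerator is a nonzero constant (3) → Zeros: none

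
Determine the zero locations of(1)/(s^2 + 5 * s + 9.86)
Numerator is a nonzero constant (1) → Zeros: none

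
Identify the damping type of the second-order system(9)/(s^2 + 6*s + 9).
Standard form: ωn²/(s²+2ζωn·s+ωn²) gives ωn=3, ζ=1.
Critically damped (ζ = 1)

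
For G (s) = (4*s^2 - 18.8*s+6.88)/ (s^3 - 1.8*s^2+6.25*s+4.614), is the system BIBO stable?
Denominator: s^3 - 1.8*s^2 + 6.25*s + 4.614 = (s + 0.6)(s^2 - 2.4*s + 7.69). Poles: -0.6, 1.2 + 2.5j, 1.2 - 2.5j. All Re(p)<0: No (unstable)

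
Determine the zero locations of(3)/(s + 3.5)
Numerator is a nonzero constant (3) → Zeros: none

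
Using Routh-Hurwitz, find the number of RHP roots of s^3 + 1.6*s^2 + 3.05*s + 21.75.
Routh array:
s^3: [1, 3.05]; s^2: [1.6, 21.75]; s^1: [-10.54375]; s^0: [21.75]
First column: [1, 1.6, -10.54375, 21.75]. Sign changes = RHP roots = 2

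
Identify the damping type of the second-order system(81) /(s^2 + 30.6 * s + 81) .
Standard form: ωn²/(s²+2ζωn·s+ωn²) gives ωn=9, ζ=1.7.
Overdamped (ζ = 1.7 > 1)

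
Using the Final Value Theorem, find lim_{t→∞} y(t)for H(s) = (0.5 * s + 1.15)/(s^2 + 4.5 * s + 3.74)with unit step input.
FVT: lim_{t→∞} y(t) = lim_{s→0} s*Y(s) where Y(s) = H(s)/s.
= lim_{s→0} H(s) = H(0) = num(0)/den(0) = 1.15/3.74 = 0.3075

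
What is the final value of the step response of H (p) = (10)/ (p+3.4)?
FVT: lim_{t→∞} y(t) = lim_{p→0} p*Y(p) where Y(p) = H(p)/p.
= lim_{p→0} H(p) = H(0) = num(0)/den(0) = 10/3.4 = 2.941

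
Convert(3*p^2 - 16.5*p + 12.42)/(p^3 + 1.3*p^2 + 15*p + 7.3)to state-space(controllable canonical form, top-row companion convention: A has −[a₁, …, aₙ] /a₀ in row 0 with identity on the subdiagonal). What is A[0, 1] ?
Reachable canonical form for den = p^3 + 1.3*p^2 + 15*p + 7.3: top row of A = -[a₁,a₂,...,aₙ]/a₀, ones on the subdiagonal, zeros elsewhere.
A = [[-1.3, -15, -7.3], [1, 0, 0], [0, 1, 0]].
A[0,1] = -15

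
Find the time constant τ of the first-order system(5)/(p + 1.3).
First-order system: τ = -1/pole. Pole = -1.3. τ = -1/(-1.3) = 0.7692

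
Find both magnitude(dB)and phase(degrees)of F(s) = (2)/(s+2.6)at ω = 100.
Substitute s = j*100: F(j100) = 0.000519649 - 0.0199865j.
|F| = 20*log₁₀(sqrt(Re²+Im²)) = -33.98 dB.
∠F = atan2(Im, Re) = -88.51°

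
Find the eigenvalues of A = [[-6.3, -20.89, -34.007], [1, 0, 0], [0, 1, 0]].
Eigenvalues solve det(λI - A) = 0.
Characteristic polynomial: λ^3 + 6.3*λ^2 + 20.89*λ + 34.007 = 0.
Factor: (λ + 3.1)(λ^2 + 3.2*λ + 10.97) = 0.
Roots: -1.6 + 2.9j, -1.6 - 2.9j, -3.1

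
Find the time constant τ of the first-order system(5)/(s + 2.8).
First-order system: τ = -1/pole. Pole = -2.8. τ = -1/(-2.8) = 0.3571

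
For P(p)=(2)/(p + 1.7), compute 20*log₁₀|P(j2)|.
Substitute p = j*2: P(j2) = 0.493469 - 0.580552j.
|P(j2)| = sqrt(Re² + Im²) = 0.7619.
20*log₁₀(0.7619) = -2.36 dB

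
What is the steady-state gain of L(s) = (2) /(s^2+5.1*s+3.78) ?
DC gain = L(0) = num(0)/den(0) = 2/3.78 = 0.5291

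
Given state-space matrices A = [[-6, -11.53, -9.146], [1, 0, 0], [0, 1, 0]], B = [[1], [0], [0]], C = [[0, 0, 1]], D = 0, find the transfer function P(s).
P(s) = C(sI - A)⁻¹B + D.
Characteristic polynomial det(sI - A) = s^3 + 6*s^2 + 11.53*s + 9.146.
Numerator from C·adj(sI-A)·B + D·det(sI-A) = 1.
P(s) = (1)/(s^3 + 6*s^2 + 11.53*s + 9.146)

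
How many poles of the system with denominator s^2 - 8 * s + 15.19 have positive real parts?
s^2 - 8*s + 15.19 = (s - 4.9)(s - 3.1). Poles: 3.1, 4.9. RHP poles (Re>0): 2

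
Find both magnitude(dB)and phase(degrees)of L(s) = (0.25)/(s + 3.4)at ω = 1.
Substitute s = j*1: L(j1) = 0.0676752 - 0.0199045j.
|L| = 20*log₁₀(sqrt(Re²+Im²)) = -23.03 dB.
∠L = atan2(Im, Re) = -16.39°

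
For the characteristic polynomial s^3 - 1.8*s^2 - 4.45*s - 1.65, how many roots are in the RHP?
s^3 - 1.8*s^2 - 4.45*s - 1.65 = (s - 3.3)(s + 0.5)(s + 1). Poles: -0.5, -1, 3.3. RHP poles (Re>0): 1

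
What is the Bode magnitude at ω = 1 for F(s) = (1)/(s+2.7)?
Substitute s = j*1: F(j1) = 0.325694 - 0.120627j.
|F(j1)| = sqrt(Re² + Im²) = 0.3473.
20*log₁₀(0.3473) = -9.19 dB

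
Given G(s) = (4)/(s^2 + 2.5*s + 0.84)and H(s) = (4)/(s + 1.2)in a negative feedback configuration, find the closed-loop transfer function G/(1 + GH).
Closed-loop T = G/(1+GH).
Numerator: G_num * H_den = 4*s + 4.8.
Denominator: G_den * H_den + G_num * H_num = (s^3 + 3.7*s^2 + 3.84*s + 1.008) + (16) = s^3 + 3.7*s^2 + 3.84*s + 17.008.
T(s) = (4*s + 4.8)/(s^3 + 3.7*s^2 + 3.84*s + 17.008)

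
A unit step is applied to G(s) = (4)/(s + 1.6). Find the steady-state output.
FVT: lim_{t→∞} y(t) = lim_{s→0} s*Y(s) where Y(s) = G(s)/s.
= lim_{s→0} G(s) = G(0) = num(0)/den(0) = 4/1.6 = 2.5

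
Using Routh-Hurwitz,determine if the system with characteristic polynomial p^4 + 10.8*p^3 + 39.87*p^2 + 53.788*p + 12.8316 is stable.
Routh array:
p^4: [1, 39.87, 12.8316]; p^3: [10.8, 53.788]; p^2: [34.8896, 12.8316]; p^1: [49.816]; p^0: [12.8316]
First column: [1, 10.8, 34.8896, 49.816, 12.8316]. Sign changes = 0.
Yes, stable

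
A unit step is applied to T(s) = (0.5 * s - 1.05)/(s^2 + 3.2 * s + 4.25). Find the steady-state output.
FVT: lim_{t→∞} y(t) = lim_{s→0} s*Y(s) where Y(s) = T(s)/s.
= lim_{s→0} T(s) = T(0) = num(0)/den(0) = -1.05/4.25 = -0.2471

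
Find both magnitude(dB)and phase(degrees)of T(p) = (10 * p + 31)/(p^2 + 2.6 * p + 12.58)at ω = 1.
Substitute p = j*1: T(j1) = 2.73314 + 0.2499j.
|T| = 20*log₁₀(sqrt(Re²+Im²)) = 8.77 dB.
∠T = atan2(Im, Re) = 5.22°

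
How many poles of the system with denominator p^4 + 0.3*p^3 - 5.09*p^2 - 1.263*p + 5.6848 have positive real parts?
p^4 + 0.3*p^3 - 5.09*p^2 - 1.263*p + 5.6848 = (p - 1.1)(p + 1.7)(p - 1.9)(p + 1.6). Poles: -1.6, -1.7, 1.1, 1.9. RHP poles (Re>0): 2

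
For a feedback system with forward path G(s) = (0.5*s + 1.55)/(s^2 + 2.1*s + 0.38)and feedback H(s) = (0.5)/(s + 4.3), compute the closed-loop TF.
Closed-loop T = G/(1+GH).
Numerator: G_num * H_den = 0.5*s^2 + 3.7*s + 6.665.
Denominator: G_den * H_den + G_num * H_num = (s^3 + 6.4*s^2 + 9.41*s + 1.634) + (0.25*s + 0.775) = s^3 + 6.4*s^2 + 9.66*s + 2.409.
T(s) = (0.5*s^2 + 3.7*s + 6.665)/(s^3 + 6.4*s^2 + 9.66*s + 2.409)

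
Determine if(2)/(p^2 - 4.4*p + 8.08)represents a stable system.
Denominator: p^2 - 4.4*p + 8.08. Poles: 2.2 + 1.8j, 2.2 - 1.8j. All Re(p)<0: No (unstable)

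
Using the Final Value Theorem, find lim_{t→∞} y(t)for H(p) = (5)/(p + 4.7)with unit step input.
FVT: lim_{t→∞} y(t) = lim_{p→0} p*Y(p) where Y(p) = H(p)/p.
= lim_{p→0} H(p) = H(0) = num(0)/den(0) = 5/4.7 = 1.064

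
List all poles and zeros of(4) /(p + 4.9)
Set denominator = 0: p + 4.9 = 0 → Poles: -4.9
Numerator is a nonzero constant (4) → Zeros: none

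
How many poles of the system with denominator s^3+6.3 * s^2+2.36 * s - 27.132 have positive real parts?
s^3 + 6.3*s^2 + 2.36*s - 27.132 = (s - 1.7)(s + 3.8)(s + 4.2). Poles: -3.8, -4.2, 1.7. RHP poles (Re>0): 1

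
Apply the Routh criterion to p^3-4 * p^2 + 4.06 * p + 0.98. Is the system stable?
Routh array:
p^3: [1, 4.06]; p^2: [-4, 0.98]; p^1: [4.305]; p^0: [0.98]
First column: [1, -4, 4.305, 0.98]. Sign changes = 2.
No, unstable (2 RHP root(s))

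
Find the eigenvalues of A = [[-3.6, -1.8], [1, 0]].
Eigenvalues solve det(λI - A) = 0.
Characteristic polynomial: λ^2 + 3.6*λ + 1.8 = 0.
Factor: (λ + 3)(λ + 0.6) = 0.
Roots: -0.6, -3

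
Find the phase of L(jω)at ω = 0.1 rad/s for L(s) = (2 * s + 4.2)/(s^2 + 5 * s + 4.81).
Substitute s = j*0.1: L(j0.1) = 0.869901 - 0.048948j.
∠L(j0.1) = atan2(Im, Re) = atan2(-0.048948, 0.869901) = -3.22°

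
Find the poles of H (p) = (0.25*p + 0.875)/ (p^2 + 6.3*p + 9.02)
Set denominator = 0: p^2 + 6.3*p + 9.02 = (p + 2.2)(p + 4.1) = 0 → Poles: -2.2, -4.1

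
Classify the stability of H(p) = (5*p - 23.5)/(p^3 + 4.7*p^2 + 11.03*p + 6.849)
Denominator: p^3 + 4.7*p^2 + 11.03*p + 6.849 = (p + 0.9)(p^2 + 3.8*p + 7.61). Poles: -0.9, -1.9 + 2j, -1.9 - 2j. Stable (all poles in LHP)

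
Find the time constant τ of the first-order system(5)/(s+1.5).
First-order system: τ = -1/pole. Pole = -1.5. τ = -1/(-1.5) = 0.6667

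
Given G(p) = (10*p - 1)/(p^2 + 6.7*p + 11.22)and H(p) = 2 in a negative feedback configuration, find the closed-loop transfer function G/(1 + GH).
Closed-loop T = G/(1+GH).
Numerator: G_num * H_den = 10*p - 1.
Denominator: G_den * H_den + G_num * H_num = (p^2 + 6.7*p + 11.22) + (20*p - 2) = p^2 + 26.7*p + 9.22.
T(p) = (10*p - 1)/(p^2 + 26.7*p + 9.22)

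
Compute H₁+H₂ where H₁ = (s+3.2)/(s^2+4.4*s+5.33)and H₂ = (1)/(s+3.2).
Parallel: H = H₁ + H₂ = (n₁·d₂ + n₂·d₁)/(d₁·d₂).
n₁·d₂ = s^2 + 6.4*s + 10.24. n₂·d₁ = s^2 + 4.4*s + 5.33. Sum = 2*s^2 + 10.8*s + 15.57. d₁·d₂ = s^3 + 7.6*s^2 + 19.41*s + 17.056.
H(s) = (2*s^2 + 10.8*s + 15.57)/(s^3 + 7.6*s^2 + 19.41*s + 17.056)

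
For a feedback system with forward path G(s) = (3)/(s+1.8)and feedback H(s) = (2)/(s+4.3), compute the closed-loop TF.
Closed-loop T = G/(1+GH).
Numerator: G_num * H_den = 3*s + 12.9.
Denominator: G_den * H_den + G_num * H_num = (s^2 + 6.1*s + 7.74) + (6) = s^2 + 6.1*s + 13.74.
T(s) = (3*s + 12.9)/(s^2 + 6.1*s + 13.74)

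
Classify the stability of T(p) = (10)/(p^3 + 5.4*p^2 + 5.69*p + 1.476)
Denominator: p^3 + 5.4*p^2 + 5.69*p + 1.476 = (p + 0.4)(p + 0.9)(p + 4.1). Poles: -0.4, -0.9, -4.1. Stable (all poles in LHP)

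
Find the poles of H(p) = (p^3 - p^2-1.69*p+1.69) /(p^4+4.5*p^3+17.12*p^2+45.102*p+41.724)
Set denominator = 0: p^4 + 4.5*p^3 + 17.12*p^2 + 45.102*p + 41.724 = (p + 2)(p + 1.9)(p^2 + 0.6*p + 10.98) = 0 → Poles: -0.3 + 3.3j, -0.3 - 3.3j, -1.9, -2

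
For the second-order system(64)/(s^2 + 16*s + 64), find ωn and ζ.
Standard form: ωn²/(s²+2ζωn·s+ωn²).
const=64=ωn² → ωn=8, s coeff=16=2ζωn → ζ=1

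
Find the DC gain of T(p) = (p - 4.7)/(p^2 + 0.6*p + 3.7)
DC gain = T(0) = num(0)/den(0) = -4.7/3.7 = -1.27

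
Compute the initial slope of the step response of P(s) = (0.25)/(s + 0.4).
IVT: y'(0⁺) = lim_{s→∞} s²·Y(s) = lim_{s→∞} s·P(s).
deg(num) = 0, deg(den) = 1, relative degree = 1, so s·P(s) → (leading num)/(leading den) = 0.25/1 = 0.25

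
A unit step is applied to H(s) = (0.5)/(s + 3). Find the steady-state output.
FVT: lim_{t→∞} y(t) = lim_{s→0} s*Y(s) where Y(s) = H(s)/s.
= lim_{s→0} H(s) = H(0) = num(0)/den(0) = 0.5/3 = 0.1667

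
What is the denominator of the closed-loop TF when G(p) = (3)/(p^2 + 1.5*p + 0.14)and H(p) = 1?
Characteristic poly = G_den * H_den + G_num * H_num = (p^2 + 1.5*p + 0.14) + (3) = p^2 + 1.5*p + 3.14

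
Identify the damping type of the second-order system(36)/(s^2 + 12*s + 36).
Standard form: ωn²/(s²+2ζωn·s+ωn²) gives ωn=6, ζ=1.
Critically damped (ζ = 1)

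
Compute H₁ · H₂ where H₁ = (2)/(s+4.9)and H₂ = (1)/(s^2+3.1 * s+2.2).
Series: H = H₁ · H₂ = (n₁·n₂)/(d₁·d₂).
Num: n₁·n₂ = 2. Den: d₁·d₂ = s^3 + 8*s^2 + 17.39*s + 10.78.
H(s) = (2)/(s^3 + 8*s^2 + 17.39*s + 10.78)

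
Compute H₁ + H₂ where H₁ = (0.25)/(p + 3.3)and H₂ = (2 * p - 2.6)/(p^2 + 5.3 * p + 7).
Parallel: H = H₁ + H₂ = (n₁·d₂ + n₂·d₁)/(d₁·d₂).
n₁·d₂ = 0.25*p^2 + 1.325*p + 1.75. n₂·d₁ = 2*p^2 + 4*p - 8.58. Sum = 2.25*p^2 + 5.325*p - 6.83. d₁·d₂ = p^3 + 8.6*p^2 + 24.49*p + 23.1.
H(p) = (2.25*p^2 + 5.325*p - 6.83)/(p^3 + 8.6*p^2 + 24.49*p + 23.1)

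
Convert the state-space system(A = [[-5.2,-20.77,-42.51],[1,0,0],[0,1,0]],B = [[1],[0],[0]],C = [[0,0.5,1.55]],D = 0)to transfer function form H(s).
H(s) = C(sI - A)⁻¹B + D.
Characteristic polynomial det(sI - A) = s^3 + 5.2*s^2 + 20.77*s + 42.51.
Numerator from C·adj(sI-A)·B + D·det(sI-A) = 0.5*s + 1.55.
H(s) = (0.5*s + 1.55)/(s^3 + 5.2*s^2 + 20.77*s + 42.51)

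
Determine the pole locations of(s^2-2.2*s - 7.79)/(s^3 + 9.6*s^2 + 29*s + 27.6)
Set denominator = 0: s^3 + 9.6*s^2 + 29*s + 27.6 = (s + 3)(s + 2)(s + 4.6) = 0 → Poles: -2, -3, -4.6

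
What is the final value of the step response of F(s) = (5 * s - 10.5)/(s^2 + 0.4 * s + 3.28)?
FVT: lim_{t→∞} y(t) = lim_{s→0} s*Y(s) where Y(s) = F(s)/s.
= lim_{s→0} F(s) = F(0) = num(0)/den(0) = -10.5/3.28 = -3.201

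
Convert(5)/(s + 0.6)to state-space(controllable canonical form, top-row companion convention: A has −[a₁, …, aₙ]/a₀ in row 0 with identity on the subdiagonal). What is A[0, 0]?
Reachable canonical form for den = s + 0.6: top row of A = -[a₁,a₂,...,aₙ]/a₀, ones on the subdiagonal, zeros elsewhere.
A = [[-0.6]].
A[0,0] = -0.6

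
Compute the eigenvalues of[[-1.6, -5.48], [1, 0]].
Eigenvalues solve det(λI - A) = 0.
Characteristic polynomial: λ^2 + 1.6*λ + 5.48 = 0.
Roots: -0.8 + 2.2j, -0.8 - 2.2j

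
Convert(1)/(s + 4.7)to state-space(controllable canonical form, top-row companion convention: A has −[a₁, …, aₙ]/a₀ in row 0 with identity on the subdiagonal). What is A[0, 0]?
Reachable canonical form for den = s + 4.7: top row of A = -[a₁,a₂,...,aₙ]/a₀, ones on the subdiagonal, zeros elsewhere.
A = [[-4.7]].
A[0,0] = -4.7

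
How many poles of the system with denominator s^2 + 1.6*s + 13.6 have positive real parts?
Poles: -0.8 + 3.6j, -0.8 - 3.6j. RHP poles (Re>0): 0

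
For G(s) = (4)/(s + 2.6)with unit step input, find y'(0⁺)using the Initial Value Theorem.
IVT: y'(0⁺) = lim_{s→∞} s²·Y(s) = lim_{s→∞} s·G(s).
deg(num) = 0, deg(den) = 1, relative degree = 1, so s·G(s) → (leading num)/(leading den) = 4/1 = 4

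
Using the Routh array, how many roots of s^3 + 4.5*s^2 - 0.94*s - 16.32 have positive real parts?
Routh array:
s^3: [1, -0.94]; s^2: [4.5, -16.32]; s^1: [2.68667]; s^0: [-16.32]
First column: [1, 4.5, 2.68667, -16.32]. Sign changes = RHP roots = 1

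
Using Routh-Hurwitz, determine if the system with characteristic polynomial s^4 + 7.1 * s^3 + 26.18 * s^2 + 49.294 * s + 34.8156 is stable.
Routh array:
s^4: [1, 26.18, 34.8156]; s^3: [7.1, 49.294]; s^2: [19.2372, 34.8156]; s^1: [36.4444]; s^0: [34.8156]
First column: [1, 7.1, 19.2372, 36.4444, 34.8156]. Sign changes = 0.
Yes, stable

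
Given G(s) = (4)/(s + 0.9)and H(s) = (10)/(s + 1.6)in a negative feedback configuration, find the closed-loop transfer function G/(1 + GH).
Closed-loop T = G/(1+GH).
Numerator: G_num * H_den = 4*s + 6.4.
Denominator: G_den * H_den + G_num * H_num = (s^2 + 2.5*s + 1.44) + (40) = s^2 + 2.5*s + 41.44.
T(s) = (4*s + 6.4)/(s^2 + 2.5*s + 41.44)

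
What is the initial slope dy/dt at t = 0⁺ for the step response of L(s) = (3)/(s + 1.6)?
IVT: y'(0⁺) = lim_{s→∞} s²·Y(s) = lim_{s→∞} s·L(s).
deg(num) = 0, deg(den) = 1, relative degree = 1, so s·L(s) → (leading num)/(leading den) = 3/1 = 3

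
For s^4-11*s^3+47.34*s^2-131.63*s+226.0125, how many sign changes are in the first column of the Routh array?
Routh array:
s^4: [1, 47.34, 226.0125]; s^3: [-11, -131.63]; s^2: [35.3736, 226.0125]; s^1: [-61.3478]; s^0: [226.0125]
First column: [1, -11, 35.3736, -61.3478, 226.0125]. Sign changes = 4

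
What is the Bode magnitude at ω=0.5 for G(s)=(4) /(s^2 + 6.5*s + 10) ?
Substitute s = j*0.5: G(j0.5) = 0.369231 - 0.123077j.
|G(j0.5)| = sqrt(Re² + Im²) = 0.3892.
20*log₁₀(0.3892) = -8.20 dB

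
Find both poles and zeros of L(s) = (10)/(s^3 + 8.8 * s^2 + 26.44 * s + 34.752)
Set denominator = 0: s^3 + 8.8*s^2 + 26.44*s + 34.752 = (s + 4.8)(s^2 + 4*s + 7.24) = 0 → Poles: -2 + 1.8j, -2 - 1.8j, -4.8
Numerator is a nonzero constant (10) → Zeros: none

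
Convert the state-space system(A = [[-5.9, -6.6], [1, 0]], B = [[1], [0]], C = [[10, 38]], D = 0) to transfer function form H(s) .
H(s) = C(sI - A)⁻¹B + D.
Characteristic polynomial det(sI - A) = s^2 + 5.9*s + 6.6.
Numerator from C·adj(sI-A)·B + D·det(sI-A) = 10*s + 38.
H(s) = (10*s + 38)/(s^2 + 5.9*s + 6.6)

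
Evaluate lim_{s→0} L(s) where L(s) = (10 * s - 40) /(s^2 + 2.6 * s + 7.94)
DC gain = L(0) = num(0)/den(0) = -40/7.94 = -5.038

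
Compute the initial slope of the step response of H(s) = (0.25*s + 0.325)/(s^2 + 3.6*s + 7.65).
IVT: y'(0⁺) = lim_{s→∞} s²·Y(s) = lim_{s→∞} s·H(s).
deg(num) = 1, deg(den) = 2, relative degree = 1, so s·H(s) → (leading num)/(leading den) = 0.25/1 = 0.25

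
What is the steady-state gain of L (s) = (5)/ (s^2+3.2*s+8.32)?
DC gain = L(0) = num(0)/den(0) = 5/8.32 = 0.601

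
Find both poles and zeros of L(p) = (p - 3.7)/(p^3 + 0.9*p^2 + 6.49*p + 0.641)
Set denominator = 0: p^3 + 0.9*p^2 + 6.49*p + 0.641 = (p + 0.1)(p^2 + 0.8*p + 6.41) = 0 → Poles: -0.1, -0.4 + 2.5j, -0.4 - 2.5j
Set numerator = 0: p - 3.7 = 0 → Zeros: 3.7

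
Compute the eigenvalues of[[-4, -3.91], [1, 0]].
Eigenvalues solve det(λI - A) = 0.
Characteristic polynomial: λ^2 + 4*λ + 3.91 = 0.
Factor: (λ + 2.3)(λ + 1.7) = 0.
Roots: -1.7, -2.3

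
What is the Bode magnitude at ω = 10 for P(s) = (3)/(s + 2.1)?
Substitute s = j*10: P(j10) = 0.060339 - 0.287329j.
|P(j10)| = sqrt(Re² + Im²) = 0.2936.
20*log₁₀(0.2936) = -10.64 dB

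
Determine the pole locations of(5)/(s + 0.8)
Set denominator = 0: s + 0.8 = 0 → Poles: -0.8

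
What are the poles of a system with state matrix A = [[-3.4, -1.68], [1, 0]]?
Eigenvalues solve det(λI - A) = 0.
Characteristic polynomial: λ^2 + 3.4*λ + 1.68 = 0.
Factor: (λ + 0.6)(λ + 2.8) = 0.
Roots: -0.6, -2.8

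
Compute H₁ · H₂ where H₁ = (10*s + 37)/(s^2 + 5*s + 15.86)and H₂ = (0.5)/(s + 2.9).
Series: H = H₁ · H₂ = (n₁·n₂)/(d₁·d₂).
Num: n₁·n₂ = 5*s + 18.5. Den: d₁·d₂ = s^3 + 7.9*s^2 + 30.36*s + 45.994.
H(s) = (5*s + 18.5)/(s^3 + 7.9*s^2 + 30.36*s + 45.994)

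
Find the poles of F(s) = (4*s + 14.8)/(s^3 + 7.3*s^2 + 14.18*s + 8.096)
Set denominator = 0: s^3 + 7.3*s^2 + 14.18*s + 8.096 = (s + 1.6)(s + 1.1)(s + 4.6) = 0 → Poles: -1.1, -1.6, -4.6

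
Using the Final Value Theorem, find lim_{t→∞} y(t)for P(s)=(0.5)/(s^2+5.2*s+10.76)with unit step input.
FVT: lim_{t→∞} y(t) = lim_{s→0} s*Y(s) where Y(s) = P(s)/s.
= lim_{s→0} P(s) = P(0) = num(0)/den(0) = 0.5/10.76 = 0.04647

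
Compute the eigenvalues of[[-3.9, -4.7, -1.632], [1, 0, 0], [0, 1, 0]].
Eigenvalues solve det(λI - A) = 0.
Characteristic polynomial: λ^3 + 3.9*λ^2 + 4.7*λ + 1.632 = 0.
Factor: (λ + 0.6)(λ + 1.7)(λ + 1.6) = 0.
Roots: -0.6, -1.6, -1.7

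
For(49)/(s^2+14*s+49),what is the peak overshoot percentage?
Standard form: ωn²/(s²+2ζωn·s+ωn²) → ωn = 7, ζ = 1.
ζ ≥ 1, so the response is non-oscillatory: peak overshoot = 0%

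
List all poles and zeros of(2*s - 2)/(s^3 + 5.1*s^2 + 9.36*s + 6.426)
Set denominator = 0: s^3 + 5.1*s^2 + 9.36*s + 6.426 = (s + 2.1)(s^2 + 3*s + 3.06) = 0 → Poles: -1.5 + 0.9j, -1.5 - 0.9j, -2.1
Set numerator = 0: 2*s - 2 = 0 → Zeros: 1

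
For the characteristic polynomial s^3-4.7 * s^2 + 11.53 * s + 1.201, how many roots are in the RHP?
s^3 - 4.7*s^2 + 11.53*s + 1.201 = (s + 0.1)(s^2 - 4.8*s + 12.01). Poles: -0.1, 2.4 + 2.5j, 2.4 - 2.5j. RHP poles (Re>0): 2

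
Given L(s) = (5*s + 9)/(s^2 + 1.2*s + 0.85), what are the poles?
Set denominator = 0: s^2 + 1.2*s + 0.85 = 0 → Poles: -0.6 + 0.7j, -0.6 - 0.7j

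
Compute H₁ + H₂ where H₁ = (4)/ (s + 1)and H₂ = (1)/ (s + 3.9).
Parallel: H = H₁ + H₂ = (n₁·d₂ + n₂·d₁)/(d₁·d₂).
n₁·d₂ = 4*s + 15.6. n₂·d₁ = s + 1. Sum = 5*s + 16.6. d₁·d₂ = s^2 + 4.9*s + 3.9.
H(s) = (5*s + 16.6)/(s^2 + 4.9*s + 3.9)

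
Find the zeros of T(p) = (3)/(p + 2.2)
Numerator is a nonzero constant (3) → Zeros: none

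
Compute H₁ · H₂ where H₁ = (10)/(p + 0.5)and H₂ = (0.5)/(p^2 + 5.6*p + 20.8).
Series: H = H₁ · H₂ = (n₁·n₂)/(d₁·d₂).
Num: n₁·n₂ = 5. Den: d₁·d₂ = p^3 + 6.1*p^2 + 23.6*p + 10.4.
H(p) = (5)/(p^3 + 6.1*p^2 + 23.6*p + 10.4)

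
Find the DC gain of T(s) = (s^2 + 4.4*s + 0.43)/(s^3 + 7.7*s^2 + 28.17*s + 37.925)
DC gain = T(0) = num(0)/den(0) = 0.43/37.925 = 0.01134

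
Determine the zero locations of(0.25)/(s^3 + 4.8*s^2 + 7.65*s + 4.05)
Numerator is a nonzero constant (0.25) → Zeros: none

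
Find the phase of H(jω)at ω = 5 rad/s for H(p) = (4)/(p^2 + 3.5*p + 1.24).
Substitute p = j*5: H(j5) = -0.109143 - 0.080387j.
∠H(j5) = atan2(Im, Re) = atan2(-0.080387, -0.109143) = -143.63°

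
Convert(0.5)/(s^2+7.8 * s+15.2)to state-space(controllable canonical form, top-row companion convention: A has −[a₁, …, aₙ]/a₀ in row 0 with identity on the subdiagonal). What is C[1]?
Reachable canonical form: C = numerator coefficients (right-aligned, zero-padded to length n).
num = 0.5, C = [[0, 0.5]].
C[1] = 0.5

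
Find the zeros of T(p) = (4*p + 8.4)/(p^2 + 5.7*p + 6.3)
Set numerator = 0: 4*p + 8.4 = 0 → Zeros: -2.1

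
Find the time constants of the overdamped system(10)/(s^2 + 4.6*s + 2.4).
Overdamped: real poles at -0.6, -4. τ = -1/pole → τ₁ = 1.667, τ₂ = 0.25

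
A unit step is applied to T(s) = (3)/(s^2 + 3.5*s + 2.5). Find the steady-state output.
FVT: lim_{t→∞} y(t) = lim_{s→0} s*Y(s) where Y(s) = T(s)/s.
= lim_{s→0} T(s) = T(0) = num(0)/den(0) = 3/2.5 = 1.2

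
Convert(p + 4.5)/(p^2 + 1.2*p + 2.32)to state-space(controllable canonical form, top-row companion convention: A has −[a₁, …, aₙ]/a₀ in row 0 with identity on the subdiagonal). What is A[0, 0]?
Reachable canonical form for den = p^2 + 1.2*p + 2.32: top row of A = -[a₁,a₂,...,aₙ]/a₀, ones on the subdiagonal, zeros elsewhere.
A = [[-1.2, -2.32], [1, 0]].
A[0,0] = -1.2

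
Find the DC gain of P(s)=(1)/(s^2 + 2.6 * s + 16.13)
DC gain = P(0) = num(0)/den(0) = 1/16.13 = 0.062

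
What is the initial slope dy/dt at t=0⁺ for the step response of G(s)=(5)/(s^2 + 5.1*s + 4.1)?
IVT: y'(0⁺) = lim_{s→∞} s²·Y(s) = lim_{s→∞} s·G(s).
deg(num) = 0, deg(den) = 2, relative degree = 2 ≥ 2, so s·G(s) → 0. Initial slope = 0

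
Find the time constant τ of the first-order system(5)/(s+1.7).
First-order system: τ = -1/pole. Pole = -1.7. τ = -1/(-1.7) = 0.5882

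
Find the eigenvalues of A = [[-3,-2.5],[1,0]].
Eigenvalues solve det(λI - A) = 0.
Characteristic polynomial: λ^2 + 3*λ + 2.5 = 0.
Roots: -1.5 + 0.5j, -1.5 - 0.5j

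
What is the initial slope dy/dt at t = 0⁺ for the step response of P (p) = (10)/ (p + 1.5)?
IVT: y'(0⁺) = lim_{p→∞} p²·Y(p) = lim_{p→∞} p·P(p).
deg(num) = 0, deg(den) = 1, relative degree = 1, so p·P(p) → (leading num)/(leading den) = 10/1 = 10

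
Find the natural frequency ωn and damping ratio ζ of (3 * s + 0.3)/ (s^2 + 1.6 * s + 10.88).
Underdamped: complex pole -0.8 + 3.2j. ωn = |pole| = 3.298, ζ = -Re(pole)/ωn = 0.2425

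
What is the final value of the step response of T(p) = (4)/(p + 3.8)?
FVT: lim_{t→∞} y(t) = lim_{p→0} p*Y(p) where Y(p) = T(p)/p.
= lim_{p→0} T(p) = T(0) = num(0)/den(0) = 4/3.8 = 1.053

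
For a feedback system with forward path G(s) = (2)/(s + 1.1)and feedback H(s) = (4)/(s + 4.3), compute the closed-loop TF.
Closed-loop T = G/(1+GH).
Numerator: G_num * H_den = 2*s + 8.6.
Denominator: G_den * H_den + G_num * H_num = (s^2 + 5.4*s + 4.73) + (8) = s^2 + 5.4*s + 12.73.
T(s) = (2*s + 8.6)/(s^2 + 5.4*s + 12.73)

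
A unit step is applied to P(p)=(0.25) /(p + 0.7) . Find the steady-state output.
FVT: lim_{t→∞} y(t) = lim_{p→0} p*Y(p) where Y(p) = P(p)/p.
= lim_{p→0} P(p) = P(0) = num(0)/den(0) = 0.25/0.7 = 0.3571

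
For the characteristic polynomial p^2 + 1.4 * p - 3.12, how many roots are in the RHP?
p^2 + 1.4*p - 3.12 = (p - 1.2)(p + 2.6). Poles: -2.6, 1.2. RHP poles (Re>0): 1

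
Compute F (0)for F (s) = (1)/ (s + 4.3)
DC gain = F(0) = num(0)/den(0) = 1/4.3 = 0.2326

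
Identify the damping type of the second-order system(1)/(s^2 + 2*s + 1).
Standard form: ωn²/(s²+2ζωn·s+ωn²) gives ωn=1, ζ=1.
Critically damped (ζ = 1)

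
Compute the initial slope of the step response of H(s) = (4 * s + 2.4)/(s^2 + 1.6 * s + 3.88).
IVT: y'(0⁺) = lim_{s→∞} s²·Y(s) = lim_{s→∞} s·H(s).
deg(num) = 1, deg(den) = 2, relative degree = 1, so s·H(s) → (leading num)/(leading den) = 4/1 = 4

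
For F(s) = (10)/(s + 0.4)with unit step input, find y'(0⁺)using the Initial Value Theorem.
IVT: y'(0⁺) = lim_{s→∞} s²·Y(s) = lim_{s→∞} s·F(s).
deg(num) = 0, deg(den) = 1, relative degree = 1, so s·F(s) → (leading num)/(leading den) = 10/1 = 10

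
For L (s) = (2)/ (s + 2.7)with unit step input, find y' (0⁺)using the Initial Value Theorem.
IVT: y'(0⁺) = lim_{s→∞} s²·Y(s) = lim_{s→∞} s·L(s).
deg(num) = 0, deg(den) = 1, relative degree = 1, so s·L(s) → (leading num)/(leading den) = 2/1 = 2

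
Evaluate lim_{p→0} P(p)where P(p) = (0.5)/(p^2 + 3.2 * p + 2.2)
DC gain = P(0) = num(0)/den(0) = 0.5/2.2 = 0.2273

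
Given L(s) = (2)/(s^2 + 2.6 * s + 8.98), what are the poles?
Set denominator = 0: s^2 + 2.6*s + 8.98 = 0 → Poles: -1.3 + 2.7j, -1.3 - 2.7j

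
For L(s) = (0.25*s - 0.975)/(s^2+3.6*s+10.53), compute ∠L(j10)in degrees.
Substitute s = j*10: L(j10) = 0.0190555 - 0.020275j.
∠L(j10) = atan2(Im, Re) = atan2(-0.020275, 0.0190555) = -46.78°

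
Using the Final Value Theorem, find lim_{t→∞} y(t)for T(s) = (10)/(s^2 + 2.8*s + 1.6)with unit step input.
FVT: lim_{t→∞} y(t) = lim_{s→0} s*Y(s) where Y(s) = T(s)/s.
= lim_{s→0} T(s) = T(0) = num(0)/den(0) = 10/1.6 = 6.25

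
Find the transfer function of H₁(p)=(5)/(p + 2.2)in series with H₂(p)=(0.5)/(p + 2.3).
Series: H = H₁ · H₂ = (n₁·n₂)/(d₁·d₂).
Num: n₁·n₂ = 2.5. Den: d₁·d₂ = p^2 + 4.5*p + 5.06.
H(p) = (2.5)/(p^2 + 4.5*p + 5.06)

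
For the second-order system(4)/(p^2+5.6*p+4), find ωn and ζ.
Standard form: ωn²/(p²+2ζωn·p+ωn²).
const=4=ωn² → ωn=2, p coeff=5.6=2ζωn → ζ=1.4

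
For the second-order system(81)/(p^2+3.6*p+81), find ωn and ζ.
Standard form: ωn²/(p²+2ζωn·p+ωn²).
const=81=ωn² → ωn=9, p coeff=3.6=2ζωn → ζ=0.2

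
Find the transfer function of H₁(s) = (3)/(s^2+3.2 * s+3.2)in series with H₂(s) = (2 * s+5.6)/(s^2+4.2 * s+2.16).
Series: H = H₁ · H₂ = (n₁·n₂)/(d₁·d₂).
Num: n₁·n₂ = 6*s + 16.8. Den: d₁·d₂ = s^4 + 7.4*s^3 + 18.8*s^2 + 20.352*s + 6.912.
H(s) = (6*s + 16.8)/(s^4 + 7.4*s^3 + 18.8*s^2 + 20.352*s + 6.912)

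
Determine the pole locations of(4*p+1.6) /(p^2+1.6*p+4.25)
Set denominator = 0: p^2 + 1.6*p + 4.25 = 0 → Poles: -0.8 + 1.9j, -0.8 - 1.9j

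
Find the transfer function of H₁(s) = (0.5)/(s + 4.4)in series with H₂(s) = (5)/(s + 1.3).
Series: H = H₁ · H₂ = (n₁·n₂)/(d₁·d₂).
Num: n₁·n₂ = 2.5. Den: d₁·d₂ = s^2 + 5.7*s + 5.72.
H(s) = (2.5)/(s^2 + 5.7*s + 5.72)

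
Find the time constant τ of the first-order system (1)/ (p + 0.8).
First-order system: τ = -1/pole. Pole = -0.8. τ = -1/(-0.8) = 1.25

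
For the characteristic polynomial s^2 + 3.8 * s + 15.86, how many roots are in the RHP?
Poles: -1.9 + 3.5j, -1.9 - 3.5j. RHP poles (Re>0): 0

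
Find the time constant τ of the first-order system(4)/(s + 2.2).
First-order system: τ = -1/pole. Pole = -2.2. τ = -1/(-2.2) = 0.4545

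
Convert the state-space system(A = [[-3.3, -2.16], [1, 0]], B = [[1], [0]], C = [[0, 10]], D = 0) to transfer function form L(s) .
L(s) = C(sI - A)⁻¹B + D.
Characteristic polynomial det(sI - A) = s^2 + 3.3*s + 2.16.
Numerator from C·adj(sI-A)·B + D·det(sI-A) = 10.
L(s) = (10)/(s^2 + 3.3*s + 2.16)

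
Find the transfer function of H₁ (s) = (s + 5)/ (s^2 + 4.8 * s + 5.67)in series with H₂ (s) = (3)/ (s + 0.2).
Series: H = H₁ · H₂ = (n₁·n₂)/(d₁·d₂).
Num: n₁·n₂ = 3*s + 15. Den: d₁·d₂ = s^3 + 5*s^2 + 6.63*s + 1.134.
H(s) = (3*s + 15)/(s^3 + 5*s^2 + 6.63*s + 1.134)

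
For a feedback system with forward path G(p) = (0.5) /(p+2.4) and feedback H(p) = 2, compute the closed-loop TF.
Closed-loop T = G/(1+GH).
Numerator: G_num * H_den = 0.5.
Denominator: G_den * H_den + G_num * H_num = (p + 2.4) + (1) = p + 3.4.
T(p) = (0.5)/(p + 3.4)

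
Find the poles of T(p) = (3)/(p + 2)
Set denominator = 0: p + 2 = 0 → Poles: -2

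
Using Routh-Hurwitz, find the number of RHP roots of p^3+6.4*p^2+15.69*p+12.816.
Routh array:
p^3: [1, 15.69]; p^2: [6.4, 12.816]; p^1: [13.6875]; p^0: [12.816]
First column: [1, 6.4, 13.6875, 12.816]. Sign changes = RHP roots = 0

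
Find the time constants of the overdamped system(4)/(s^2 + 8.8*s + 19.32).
Overdamped: real poles at -4.6, -4.2. τ = -1/pole → τ₁ = 0.2174, τ₂ = 0.2381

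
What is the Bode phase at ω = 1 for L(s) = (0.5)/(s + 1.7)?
Substitute s = j*1: L(j1) = 0.218509 - 0.128535j.
∠L(j1) = atan2(Im, Re) = atan2(-0.128535, 0.218509) = -30.47°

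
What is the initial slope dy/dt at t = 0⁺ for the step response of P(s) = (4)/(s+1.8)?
IVT: y'(0⁺) = lim_{s→∞} s²·Y(s) = lim_{s→∞} s·P(s).
deg(num) = 0, deg(den) = 1, relative degree = 1, so s·P(s) → (leading num)/(leading den) = 4/1 = 4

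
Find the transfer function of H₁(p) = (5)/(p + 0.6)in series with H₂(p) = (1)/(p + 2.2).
Series: H = H₁ · H₂ = (n₁·n₂)/(d₁·d₂).
Num: n₁·n₂ = 5. Den: d₁·d₂ = p^2 + 2.8*p + 1.32.
H(p) = (5)/(p^2 + 2.8*p + 1.32)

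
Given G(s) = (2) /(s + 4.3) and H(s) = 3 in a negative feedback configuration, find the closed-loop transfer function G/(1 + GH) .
Closed-loop T = G/(1+GH).
Numerator: G_num * H_den = 2.
Denominator: G_den * H_den + G_num * H_num = (s + 4.3) + (6) = s + 10.3.
T(s) = (2)/(s + 10.3)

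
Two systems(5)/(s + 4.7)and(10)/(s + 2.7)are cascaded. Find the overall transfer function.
Series: H = H₁ · H₂ = (n₁·n₂)/(d₁·d₂).
Num: n₁·n₂ = 50. Den: d₁·d₂ = s^2 + 7.4*s + 12.69.
H(s) = (50)/(s^2 + 7.4*s + 12.69)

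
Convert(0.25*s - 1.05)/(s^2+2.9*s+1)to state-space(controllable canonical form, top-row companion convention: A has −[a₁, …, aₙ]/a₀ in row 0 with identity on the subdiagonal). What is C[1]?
Reachable canonical form: C = numerator coefficients (right-aligned, zero-padded to length n).
num = 0.25*s - 1.05, C = [[0.25, -1.05]].
C[1] = -1.05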